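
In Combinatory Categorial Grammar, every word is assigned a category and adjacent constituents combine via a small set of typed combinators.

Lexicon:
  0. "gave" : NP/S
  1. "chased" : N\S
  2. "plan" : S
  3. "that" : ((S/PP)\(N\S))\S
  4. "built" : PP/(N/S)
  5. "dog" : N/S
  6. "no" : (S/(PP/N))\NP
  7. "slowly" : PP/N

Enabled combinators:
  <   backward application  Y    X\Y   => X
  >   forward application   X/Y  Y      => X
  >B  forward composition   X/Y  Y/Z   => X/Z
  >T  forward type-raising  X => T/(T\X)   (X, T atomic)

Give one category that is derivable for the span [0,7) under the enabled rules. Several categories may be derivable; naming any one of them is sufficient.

S/(PP/N)

[0,8] S   >
  [0,7] S/(PP/N)   <
    [0,6] NP   >
      [0,4] NP/PP   >B
        [0,1] "gave" : NP/S
        [1,4] S/PP   <
          [1,2] "chased" : N\S
          [2,4] (S/PP)\(N\S)   <
            [2,3] "plan" : S
            [3,4] "that" : ((S/PP)\(N\S))\S
      [4,6] PP   >
        [4,5] "built" : PP/(N/S)
        [5,6] "dog" : N/S
    [6,7] "no" : (S/(PP/N))\NP
  [7,8] "slowly" : PP/N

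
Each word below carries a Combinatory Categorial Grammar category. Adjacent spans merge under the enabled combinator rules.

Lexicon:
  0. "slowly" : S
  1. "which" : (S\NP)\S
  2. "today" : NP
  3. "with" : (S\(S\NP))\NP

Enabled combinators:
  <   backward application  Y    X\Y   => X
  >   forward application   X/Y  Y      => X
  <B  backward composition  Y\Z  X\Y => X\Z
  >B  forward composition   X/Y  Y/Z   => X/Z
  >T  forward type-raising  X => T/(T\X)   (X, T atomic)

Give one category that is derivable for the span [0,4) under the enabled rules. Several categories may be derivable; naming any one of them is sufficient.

[0,4] S   <
  [0,2] S\NP   <
    [0,1] "slowly" : S
    [1,2] "which" : (S\NP)\S
  [2,4] S\(S\NP)   <
    [2,3] "today" : NP
    [3,4] "with" : (S\(S\NP))\NP

S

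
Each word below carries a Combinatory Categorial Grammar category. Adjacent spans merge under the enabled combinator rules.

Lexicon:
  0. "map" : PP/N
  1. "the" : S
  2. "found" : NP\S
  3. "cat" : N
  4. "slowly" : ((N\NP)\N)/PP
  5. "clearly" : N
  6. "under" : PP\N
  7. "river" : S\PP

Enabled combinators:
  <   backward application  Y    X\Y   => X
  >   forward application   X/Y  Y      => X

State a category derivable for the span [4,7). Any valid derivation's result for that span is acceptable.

[0,8] S   <
  [0,7] PP   >
    [0,1] "map" : PP/N
    [1,7] N   <
      [1,3] NP   <
        [1,2] "the" : S
        [2,3] "found" : NP\S
      [3,7] N\NP   <
        [3,4] "cat" : N
        [4,7] (N\NP)\N   >
          [4,5] "slowly" : ((N\NP)\N)/PP
          [5,7] PP   <
            [5,6] "clearly" : N
            [6,7] "under" : PP\N
  [7,8] "river" : S\PP

(N\NP)\N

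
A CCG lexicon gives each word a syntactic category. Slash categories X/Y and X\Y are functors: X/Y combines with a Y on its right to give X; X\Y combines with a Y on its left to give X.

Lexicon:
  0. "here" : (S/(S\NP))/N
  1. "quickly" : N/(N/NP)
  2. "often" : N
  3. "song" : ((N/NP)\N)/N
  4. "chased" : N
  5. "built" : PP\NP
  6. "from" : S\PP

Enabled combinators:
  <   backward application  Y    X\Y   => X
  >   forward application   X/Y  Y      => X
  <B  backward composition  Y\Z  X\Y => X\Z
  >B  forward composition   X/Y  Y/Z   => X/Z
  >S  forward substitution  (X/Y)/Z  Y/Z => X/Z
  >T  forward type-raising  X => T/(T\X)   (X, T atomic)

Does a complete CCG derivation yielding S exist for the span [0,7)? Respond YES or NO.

YES

[0,7] S   >
  [0,5] S/(S\NP)   >
    [0,1] "here" : (S/(S\NP))/N
    [1,5] N   >
      [1,2] "quickly" : N/(N/NP)
      [2,5] N/NP   <
        [2,3] "often" : N
        [3,5] (N/NP)\N   >
          [3,4] "song" : ((N/NP)\N)/N
          [4,5] "chased" : N
  [5,7] S\NP   <B
    [5,6] "built" : PP\NP
    [6,7] "from" : S\PP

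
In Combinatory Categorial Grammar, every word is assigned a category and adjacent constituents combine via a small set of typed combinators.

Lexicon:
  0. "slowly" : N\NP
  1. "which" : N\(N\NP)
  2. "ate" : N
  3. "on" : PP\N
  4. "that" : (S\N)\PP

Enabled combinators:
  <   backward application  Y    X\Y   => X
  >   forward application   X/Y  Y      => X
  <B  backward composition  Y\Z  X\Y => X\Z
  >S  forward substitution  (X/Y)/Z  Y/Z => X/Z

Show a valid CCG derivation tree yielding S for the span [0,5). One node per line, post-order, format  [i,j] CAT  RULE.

[0,5] S   <
  [0,2] N   <
    [0,1] "slowly" : N\NP
    [1,2] "which" : N\(N\NP)
  [2,5] S\N   <
    [2,4] PP   <
      [2,3] "ate" : N
      [3,4] "on" : PP\N
    [4,5] "that" : (S\N)\PP

[0,1] N\NP  lex  "slowly"
[1,2] N\(N\NP)  lex  "which"
[0,2] N  <  k=1
[2,3] N  lex  "ate"
[3,4] PP\N  lex  "on"
[2,4] PP  <  k=3
[4,5] (S\N)\PP  lex  "that"
[2,5] S\N  <  k=4
[0,5] S  <  k=2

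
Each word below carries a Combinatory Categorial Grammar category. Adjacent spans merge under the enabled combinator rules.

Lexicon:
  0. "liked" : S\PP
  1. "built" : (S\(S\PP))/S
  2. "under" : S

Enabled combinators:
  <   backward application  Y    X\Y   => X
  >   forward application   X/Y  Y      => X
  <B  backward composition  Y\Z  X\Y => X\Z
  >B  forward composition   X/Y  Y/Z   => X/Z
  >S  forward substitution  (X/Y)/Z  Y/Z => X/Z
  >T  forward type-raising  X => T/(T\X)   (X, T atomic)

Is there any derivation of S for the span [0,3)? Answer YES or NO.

YES

[0,3] S   <
  [0,1] "liked" : S\PP
  [1,3] S\(S\PP)   >
    [1,2] "built" : (S\(S\PP))/S
    [2,3] "under" : S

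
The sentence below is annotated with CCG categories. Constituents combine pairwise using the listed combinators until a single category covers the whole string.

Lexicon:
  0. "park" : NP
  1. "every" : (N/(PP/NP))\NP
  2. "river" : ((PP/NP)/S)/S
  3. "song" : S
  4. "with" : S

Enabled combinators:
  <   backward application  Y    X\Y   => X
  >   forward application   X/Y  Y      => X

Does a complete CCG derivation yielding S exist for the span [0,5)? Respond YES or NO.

NO

NP (N/(PP/NP))\NP ((PP/NP)/S)/S S S
CKY chart[0,5] = {N}; S ∉ chart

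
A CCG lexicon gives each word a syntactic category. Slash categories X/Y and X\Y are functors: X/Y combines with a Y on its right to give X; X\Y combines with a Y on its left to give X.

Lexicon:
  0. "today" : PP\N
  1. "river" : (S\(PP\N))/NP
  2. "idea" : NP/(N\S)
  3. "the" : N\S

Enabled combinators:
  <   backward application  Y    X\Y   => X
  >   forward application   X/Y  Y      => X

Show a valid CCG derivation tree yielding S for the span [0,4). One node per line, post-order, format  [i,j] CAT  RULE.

[0,1] PP\N  lex  "today"
[1,2] (S\(PP\N))/NP  lex  "river"
[2,3] NP/(N\S)  lex  "idea"
[3,4] N\S  lex  "the"
[2,4] NP  >  k=3
[1,4] S\(PP\N)  >  k=2
[0,4] S  <  k=1

[0,4] S   <
  [0,1] "today" : PP\N
  [1,4] S\(PP\N)   >
    [1,2] "river" : (S\(PP\N))/NP
    [2,4] NP   >
      [2,3] "idea" : NP/(N\S)
      [3,4] "the" : N\S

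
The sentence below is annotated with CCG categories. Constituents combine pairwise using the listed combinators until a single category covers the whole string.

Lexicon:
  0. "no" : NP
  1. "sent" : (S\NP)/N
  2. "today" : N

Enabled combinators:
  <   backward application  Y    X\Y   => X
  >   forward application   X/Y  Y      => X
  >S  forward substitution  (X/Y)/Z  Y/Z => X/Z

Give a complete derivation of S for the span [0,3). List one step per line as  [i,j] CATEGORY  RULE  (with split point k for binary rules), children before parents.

[0,3] S   <
  [0,1] "no" : NP
  [1,3] S\NP   >
    [1,2] "sent" : (S\NP)/N
    [2,3] "today" : N

[0,1] NP  lex  "no"
[1,2] (S\NP)/N  lex  "sent"
[2,3] N  lex  "today"
[1,3] S\NP  >  k=2
[0,3] S  <  k=1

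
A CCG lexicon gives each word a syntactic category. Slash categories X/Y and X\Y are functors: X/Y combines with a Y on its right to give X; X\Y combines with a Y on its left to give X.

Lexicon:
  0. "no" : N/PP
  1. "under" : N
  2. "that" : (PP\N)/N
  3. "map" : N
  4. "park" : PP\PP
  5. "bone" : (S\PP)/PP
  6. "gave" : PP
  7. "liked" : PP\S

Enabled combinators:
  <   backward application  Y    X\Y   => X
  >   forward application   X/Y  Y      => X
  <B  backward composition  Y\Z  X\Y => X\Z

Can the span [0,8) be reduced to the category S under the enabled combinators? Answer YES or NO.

NO

N/PP N (PP\N)/N N PP\PP (S\PP)/PP PP PP\S
CKY chart[0,8] = {N}; S ∉ chart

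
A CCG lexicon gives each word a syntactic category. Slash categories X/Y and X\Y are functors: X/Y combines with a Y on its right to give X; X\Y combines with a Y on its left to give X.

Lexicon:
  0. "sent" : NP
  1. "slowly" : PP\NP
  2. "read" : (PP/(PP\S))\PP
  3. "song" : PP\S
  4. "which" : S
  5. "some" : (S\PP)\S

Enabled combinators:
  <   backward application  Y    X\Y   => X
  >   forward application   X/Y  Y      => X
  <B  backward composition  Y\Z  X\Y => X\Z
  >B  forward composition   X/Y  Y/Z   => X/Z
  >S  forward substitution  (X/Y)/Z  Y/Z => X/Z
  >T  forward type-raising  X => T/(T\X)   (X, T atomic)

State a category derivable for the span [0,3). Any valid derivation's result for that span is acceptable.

PP/(PP\S)

[0,6] S   <
  [0,4] PP   >
    [0,3] PP/(PP\S)   <
      [0,2] PP   <
        [0,1] "sent" : NP
        [1,2] "slowly" : PP\NP
      [2,3] "read" : (PP/(PP\S))\PP
    [3,4] "song" : PP\S
  [4,6] S\PP   <
    [4,5] "which" : S
    [5,6] "some" : (S\PP)\S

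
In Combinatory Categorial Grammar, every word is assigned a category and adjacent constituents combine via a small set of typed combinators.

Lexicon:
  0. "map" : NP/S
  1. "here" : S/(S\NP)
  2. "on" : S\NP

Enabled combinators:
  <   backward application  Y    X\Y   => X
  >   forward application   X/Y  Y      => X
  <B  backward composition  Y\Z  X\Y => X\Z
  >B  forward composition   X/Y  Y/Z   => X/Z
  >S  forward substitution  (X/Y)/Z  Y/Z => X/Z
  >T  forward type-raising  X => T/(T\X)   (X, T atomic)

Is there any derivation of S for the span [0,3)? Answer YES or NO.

NO

NP/S S/(S\NP) S\NP
CKY chart[0,3] = {N/(N\NP), NP, NP/(NP\NP), NP/(S\S), PP/(PP\NP), S/(S\NP)}; S ∉ chart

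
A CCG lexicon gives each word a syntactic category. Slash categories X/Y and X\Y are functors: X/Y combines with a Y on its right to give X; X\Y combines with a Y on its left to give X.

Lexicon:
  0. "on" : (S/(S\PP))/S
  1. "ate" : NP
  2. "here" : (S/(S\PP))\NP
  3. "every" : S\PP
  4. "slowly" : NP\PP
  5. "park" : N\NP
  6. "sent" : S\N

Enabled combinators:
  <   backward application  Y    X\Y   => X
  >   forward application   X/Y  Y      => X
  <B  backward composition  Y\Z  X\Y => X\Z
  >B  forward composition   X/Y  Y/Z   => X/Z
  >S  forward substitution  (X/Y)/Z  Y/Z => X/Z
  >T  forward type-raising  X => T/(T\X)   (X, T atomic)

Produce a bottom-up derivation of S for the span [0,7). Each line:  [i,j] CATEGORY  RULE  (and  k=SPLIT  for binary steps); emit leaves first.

[0,1] (S/(S\PP))/S  lex  "on"
[1,2] NP  lex  "ate"
[2,3] (S/(S\PP))\NP  lex  "here"
[1,3] S/(S\PP)  <  k=2
[3,4] S\PP  lex  "every"
[1,4] S  >  k=3
[0,4] S/(S\PP)  >  k=1
[4,5] NP\PP  lex  "slowly"
[5,6] N\NP  lex  "park"
[6,7] S\N  lex  "sent"
[5,7] S\NP  <B  k=6
[4,7] S\PP  <B  k=5
[0,7] S  >  k=4

[0,7] S   >
  [0,4] S/(S\PP)   >
    [0,1] "on" : (S/(S\PP))/S
    [1,4] S   >
      [1,3] S/(S\PP)   <
        [1,2] "ate" : NP
        [2,3] "here" : (S/(S\PP))\NP
      [3,4] "every" : S\PP
  [4,7] S\PP   <B
    [4,5] "slowly" : NP\PP
    [5,7] S\NP   <B
      [5,6] "park" : N\NP
      [6,7] "sent" : S\N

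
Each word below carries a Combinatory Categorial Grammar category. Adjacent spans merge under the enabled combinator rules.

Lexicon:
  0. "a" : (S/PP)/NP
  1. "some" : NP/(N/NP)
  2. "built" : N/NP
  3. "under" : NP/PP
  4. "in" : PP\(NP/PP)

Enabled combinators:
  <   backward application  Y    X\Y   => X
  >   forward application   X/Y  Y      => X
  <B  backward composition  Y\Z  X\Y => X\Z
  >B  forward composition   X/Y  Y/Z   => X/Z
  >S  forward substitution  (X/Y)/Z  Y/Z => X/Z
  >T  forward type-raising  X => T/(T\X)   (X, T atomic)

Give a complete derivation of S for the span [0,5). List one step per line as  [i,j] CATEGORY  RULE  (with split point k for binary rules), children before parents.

[0,5] S   >
  [0,3] S/PP   >
    [0,1] "a" : (S/PP)/NP
    [1,3] NP   >
      [1,2] "some" : NP/(N/NP)
      [2,3] "built" : N/NP
  [3,5] PP   <
    [3,4] "under" : NP/PP
    [4,5] "in" : PP\(NP/PP)

[0,1] (S/PP)/NP  lex  "a"
[1,2] NP/(N/NP)  lex  "some"
[2,3] N/NP  lex  "built"
[1,3] NP  >  k=2
[0,3] S/PP  >  k=1
[3,4] NP/PP  lex  "under"
[4,5] PP\(NP/PP)  lex  "in"
[3,5] PP  <  k=4
[0,5] S  >  k=3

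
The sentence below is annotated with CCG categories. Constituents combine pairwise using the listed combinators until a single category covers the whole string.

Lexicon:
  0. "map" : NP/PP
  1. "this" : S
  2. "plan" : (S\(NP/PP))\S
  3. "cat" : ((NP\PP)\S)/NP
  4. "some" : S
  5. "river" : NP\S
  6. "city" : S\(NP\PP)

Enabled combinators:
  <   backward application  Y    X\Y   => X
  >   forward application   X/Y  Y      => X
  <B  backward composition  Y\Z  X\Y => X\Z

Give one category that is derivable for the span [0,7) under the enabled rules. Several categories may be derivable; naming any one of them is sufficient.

[0,7] S   <
  [0,6] NP\PP   <
    [0,3] S   <
      [0,1] "map" : NP/PP
      [1,3] S\(NP/PP)   <
        [1,2] "this" : S
        [2,3] "plan" : (S\(NP/PP))\S
    [3,6] (NP\PP)\S   >
      [3,4] "cat" : ((NP\PP)\S)/NP
      [4,6] NP   <
        [4,5] "some" : S
        [5,6] "river" : NP\S
  [6,7] "city" : S\(NP\PP)

S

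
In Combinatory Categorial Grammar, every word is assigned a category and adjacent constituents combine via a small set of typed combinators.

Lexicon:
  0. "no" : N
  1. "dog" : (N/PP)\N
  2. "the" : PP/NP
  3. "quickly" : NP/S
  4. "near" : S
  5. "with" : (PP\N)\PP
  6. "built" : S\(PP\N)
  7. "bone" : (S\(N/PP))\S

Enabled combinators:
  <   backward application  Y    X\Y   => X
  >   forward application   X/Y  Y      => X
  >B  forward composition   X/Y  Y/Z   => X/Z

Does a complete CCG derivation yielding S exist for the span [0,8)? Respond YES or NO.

YES

[0,8] S   <
  [0,2] N/PP   <
    [0,1] "no" : N
    [1,2] "dog" : (N/PP)\N
  [2,8] S\(N/PP)   <
    [2,7] S   <
      [2,6] PP\N   <
        [2,5] PP   >
          [2,4] PP/S   >B
            [2,3] "the" : PP/NP
            [3,4] "quickly" : NP/S
          [4,5] "near" : S
        [5,6] "with" : (PP\N)\PP
      [6,7] "built" : S\(PP\N)
    [7,8] "bone" : (S\(N/PP))\S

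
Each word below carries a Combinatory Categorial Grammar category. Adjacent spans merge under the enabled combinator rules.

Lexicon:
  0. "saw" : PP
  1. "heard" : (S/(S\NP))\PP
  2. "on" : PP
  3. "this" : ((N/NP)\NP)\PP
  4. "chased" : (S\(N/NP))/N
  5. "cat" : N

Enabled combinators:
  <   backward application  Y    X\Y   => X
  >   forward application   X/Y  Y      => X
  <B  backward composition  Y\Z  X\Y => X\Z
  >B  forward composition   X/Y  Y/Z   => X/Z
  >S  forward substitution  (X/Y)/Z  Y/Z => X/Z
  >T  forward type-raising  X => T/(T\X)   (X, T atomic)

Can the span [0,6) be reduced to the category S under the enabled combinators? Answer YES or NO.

YES

[0,6] S   >
  [0,2] S/(S\NP)   <
    [0,1] "saw" : PP
    [1,2] "heard" : (S/(S\NP))\PP
  [2,6] S\NP   <B
    [2,4] (N/NP)\NP   <
      [2,3] "on" : PP
      [3,4] "this" : ((N/NP)\NP)\PP
    [4,6] S\(N/NP)   >
      [4,5] "chased" : (S\(N/NP))/N
      [5,6] "cat" : N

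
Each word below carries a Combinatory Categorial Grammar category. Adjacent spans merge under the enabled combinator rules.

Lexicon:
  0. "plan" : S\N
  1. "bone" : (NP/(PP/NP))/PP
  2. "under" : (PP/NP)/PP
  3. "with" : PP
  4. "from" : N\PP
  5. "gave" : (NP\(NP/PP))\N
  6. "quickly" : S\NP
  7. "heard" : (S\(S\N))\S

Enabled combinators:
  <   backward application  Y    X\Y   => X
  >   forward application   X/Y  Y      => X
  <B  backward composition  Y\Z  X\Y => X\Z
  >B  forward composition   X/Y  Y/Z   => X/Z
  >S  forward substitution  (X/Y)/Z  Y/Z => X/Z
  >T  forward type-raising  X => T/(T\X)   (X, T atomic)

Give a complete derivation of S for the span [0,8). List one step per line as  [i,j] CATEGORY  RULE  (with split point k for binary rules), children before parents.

[0,8] S   <
  [0,1] "plan" : S\N
  [1,8] S\(S\N)   <
    [1,7] S   <
      [1,6] NP   <
        [1,3] NP/PP   >S
          [1,2] "bone" : (NP/(PP/NP))/PP
          [2,3] "under" : (PP/NP)/PP
        [3,6] NP\(NP/PP)   <
          [3,5] N   >
            [3,4] N/(N\PP)   >T
              [3,4] "with" : PP
            [4,5] "from" : N\PP
          [5,6] "gave" : (NP\(NP/PP))\N
      [6,7] "quickly" : S\NP
    [7,8] "heard" : (S\(S\N))\S

[0,1] S\N  lex  "plan"
[1,2] (NP/(PP/NP))/PP  lex  "bone"
[2,3] (PP/NP)/PP  lex  "under"
[1,3] NP/PP  >S  k=2
[3,4] PP  lex  "with"
[3,4] N/(N\PP)  >T
[4,5] N\PP  lex  "from"
[3,5] N  >  k=4
[5,6] (NP\(NP/PP))\N  lex  "gave"
[3,6] NP\(NP/PP)  <  k=5
[1,6] NP  <  k=3
[6,7] S\NP  lex  "quickly"
[1,7] S  <  k=6
[7,8] (S\(S\N))\S  lex  "heard"
[1,8] S\(S\N)  <  k=7
[0,8] S  <  k=1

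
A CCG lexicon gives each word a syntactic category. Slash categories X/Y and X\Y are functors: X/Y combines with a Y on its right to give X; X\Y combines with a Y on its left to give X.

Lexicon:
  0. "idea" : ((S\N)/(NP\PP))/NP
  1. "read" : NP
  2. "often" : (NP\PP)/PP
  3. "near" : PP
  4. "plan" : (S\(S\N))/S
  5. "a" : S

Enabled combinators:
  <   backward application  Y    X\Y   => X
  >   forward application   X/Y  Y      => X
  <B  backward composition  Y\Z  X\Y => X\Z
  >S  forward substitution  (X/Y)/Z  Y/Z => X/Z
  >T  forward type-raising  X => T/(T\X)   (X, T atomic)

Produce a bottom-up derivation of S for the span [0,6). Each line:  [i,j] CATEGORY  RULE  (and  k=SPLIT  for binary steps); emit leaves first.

[0,6] S   <
  [0,4] S\N   >
    [0,2] (S\N)/(NP\PP)   >
      [0,1] "idea" : ((S\N)/(NP\PP))/NP
      [1,2] "read" : NP
    [2,4] NP\PP   >
      [2,3] "often" : (NP\PP)/PP
      [3,4] "near" : PP
  [4,6] S\(S\N)   >
    [4,5] "plan" : (S\(S\N))/S
    [5,6] "a" : S

[0,1] ((S\N)/(NP\PP))/NP  lex  "idea"
[1,2] NP  lex  "read"
[0,2] (S\N)/(NP\PP)  >  k=1
[2,3] (NP\PP)/PP  lex  "often"
[3,4] PP  lex  "near"
[2,4] NP\PP  >  k=3
[0,4] S\N  >  k=2
[4,5] (S\(S\N))/S  lex  "plan"
[5,6] S  lex  "a"
[4,6] S\(S\N)  >  k=5
[0,6] S  <  k=4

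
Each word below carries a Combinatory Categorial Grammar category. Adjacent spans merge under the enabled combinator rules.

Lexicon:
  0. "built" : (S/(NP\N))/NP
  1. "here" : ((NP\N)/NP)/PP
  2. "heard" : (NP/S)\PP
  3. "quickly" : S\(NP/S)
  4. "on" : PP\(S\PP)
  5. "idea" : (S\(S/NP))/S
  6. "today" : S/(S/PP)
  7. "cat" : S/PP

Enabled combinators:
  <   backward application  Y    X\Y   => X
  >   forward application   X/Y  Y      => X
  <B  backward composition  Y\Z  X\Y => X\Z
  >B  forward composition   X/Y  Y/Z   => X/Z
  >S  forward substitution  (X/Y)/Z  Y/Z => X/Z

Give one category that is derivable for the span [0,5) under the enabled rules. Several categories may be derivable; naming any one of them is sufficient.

S/NP

[0,8] S   <
  [0,5] S/NP   >S
    [0,1] "built" : (S/(NP\N))/NP
    [1,5] (NP\N)/NP   >
      [1,2] "here" : ((NP\N)/NP)/PP
      [2,5] PP   <
        [2,4] S\PP   <B
          [2,3] "heard" : (NP/S)\PP
          [3,4] "quickly" : S\(NP/S)
        [4,5] "on" : PP\(S\PP)
  [5,8] S\(S/NP)   >
    [5,6] "idea" : (S\(S/NP))/S
    [6,8] S   >
      [6,7] "today" : S/(S/PP)
      [7,8] "cat" : S/PP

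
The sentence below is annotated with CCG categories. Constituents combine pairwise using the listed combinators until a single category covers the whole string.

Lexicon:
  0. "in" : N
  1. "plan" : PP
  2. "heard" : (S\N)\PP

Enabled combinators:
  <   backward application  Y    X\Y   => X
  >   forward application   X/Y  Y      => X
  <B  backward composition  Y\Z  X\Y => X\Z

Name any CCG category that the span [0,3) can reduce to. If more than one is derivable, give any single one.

[0,3] S   <
  [0,1] "in" : N
  [1,3] S\N   <
    [1,2] "plan" : PP
    [2,3] "heard" : (S\N)\PP

S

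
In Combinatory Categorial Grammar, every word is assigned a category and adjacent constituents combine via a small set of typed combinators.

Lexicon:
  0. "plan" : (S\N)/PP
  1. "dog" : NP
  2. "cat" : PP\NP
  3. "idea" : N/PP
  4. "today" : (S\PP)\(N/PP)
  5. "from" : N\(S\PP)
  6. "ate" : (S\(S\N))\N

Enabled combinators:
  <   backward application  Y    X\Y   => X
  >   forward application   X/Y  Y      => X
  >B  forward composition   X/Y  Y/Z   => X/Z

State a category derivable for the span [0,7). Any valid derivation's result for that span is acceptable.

S

[0,7] S   <
  [0,3] S\N   >
    [0,1] "plan" : (S\N)/PP
    [1,3] PP   <
      [1,2] "dog" : NP
      [2,3] "cat" : PP\NP
  [3,7] S\(S\N)   <
    [3,6] N   <
      [3,5] S\PP   <
        [3,4] "idea" : N/PP
        [4,5] "today" : (S\PP)\(N/PP)
      [5,6] "from" : N\(S\PP)
    [6,7] "ate" : (S\(S\N))\N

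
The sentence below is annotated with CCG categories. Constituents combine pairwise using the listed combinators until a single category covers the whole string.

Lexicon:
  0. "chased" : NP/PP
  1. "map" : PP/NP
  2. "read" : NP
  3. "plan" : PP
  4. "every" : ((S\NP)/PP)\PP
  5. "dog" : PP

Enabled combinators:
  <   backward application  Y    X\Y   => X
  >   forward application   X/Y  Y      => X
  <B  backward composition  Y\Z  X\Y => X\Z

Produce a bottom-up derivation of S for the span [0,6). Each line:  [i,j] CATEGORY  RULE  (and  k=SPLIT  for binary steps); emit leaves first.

[0,6] S   <
  [0,3] NP   >
    [0,1] "chased" : NP/PP
    [1,3] PP   >
      [1,2] "map" : PP/NP
      [2,3] "read" : NP
  [3,6] S\NP   >
    [3,5] (S\NP)/PP   <
      [3,4] "plan" : PP
      [4,5] "every" : ((S\NP)/PP)\PP
    [5,6] "dog" : PP

[0,1] NP/PP  lex  "chased"
[1,2] PP/NP  lex  "map"
[2,3] NP  lex  "read"
[1,3] PP  >  k=2
[0,3] NP  >  k=1
[3,4] PP  lex  "plan"
[4,5] ((S\NP)/PP)\PP  lex  "every"
[3,5] (S\NP)/PP  <  k=4
[5,6] PP  lex  "dog"
[3,6] S\NP  >  k=5
[0,6] S  <  k=3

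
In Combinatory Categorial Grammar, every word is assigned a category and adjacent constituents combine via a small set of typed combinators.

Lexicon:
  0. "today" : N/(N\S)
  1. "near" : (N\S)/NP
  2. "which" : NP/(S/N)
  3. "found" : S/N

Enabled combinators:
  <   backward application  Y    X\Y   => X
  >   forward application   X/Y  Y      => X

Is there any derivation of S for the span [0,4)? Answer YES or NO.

NO

N/(N\S) (N\S)/NP NP/(S/N) S/N
CKY chart[0,4] = {N}; S ∉ chart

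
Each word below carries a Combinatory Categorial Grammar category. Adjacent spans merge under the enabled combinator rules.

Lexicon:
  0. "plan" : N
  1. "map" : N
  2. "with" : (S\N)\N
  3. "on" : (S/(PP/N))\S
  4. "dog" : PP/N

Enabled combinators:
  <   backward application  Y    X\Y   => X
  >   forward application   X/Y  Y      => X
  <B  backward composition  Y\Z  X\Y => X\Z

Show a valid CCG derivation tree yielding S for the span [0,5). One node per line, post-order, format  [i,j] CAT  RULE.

[0,1] N  lex  "plan"
[1,2] N  lex  "map"
[2,3] (S\N)\N  lex  "with"
[1,3] S\N  <  k=2
[0,3] S  <  k=1
[3,4] (S/(PP/N))\S  lex  "on"
[0,4] S/(PP/N)  <  k=3
[4,5] PP/N  lex  "dog"
[0,5] S  >  k=4

[0,5] S   >
  [0,4] S/(PP/N)   <
    [0,3] S   <
      [0,1] "plan" : N
      [1,3] S\N   <
        [1,2] "map" : N
        [2,3] "with" : (S\N)\N
    [3,4] "on" : (S/(PP/N))\S
  [4,5] "dog" : PP/N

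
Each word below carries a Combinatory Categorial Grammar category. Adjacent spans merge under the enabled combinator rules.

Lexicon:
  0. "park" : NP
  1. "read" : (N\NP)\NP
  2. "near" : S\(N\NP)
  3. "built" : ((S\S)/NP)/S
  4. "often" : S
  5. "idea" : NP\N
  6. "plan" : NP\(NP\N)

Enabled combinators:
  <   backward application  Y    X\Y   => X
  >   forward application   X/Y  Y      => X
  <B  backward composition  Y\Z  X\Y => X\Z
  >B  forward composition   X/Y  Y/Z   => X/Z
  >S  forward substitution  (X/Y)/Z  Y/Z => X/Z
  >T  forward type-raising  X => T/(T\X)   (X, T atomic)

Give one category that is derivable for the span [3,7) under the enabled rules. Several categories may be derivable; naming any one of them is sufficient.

[0,7] S   >
  [0,1] S/(S\NP)   >T
    [0,1] "park" : NP
  [1,7] S\NP   <B
    [1,3] S\NP   <B
      [1,2] "read" : (N\NP)\NP
      [2,3] "near" : S\(N\NP)
    [3,7] S\S   >
      [3,5] (S\S)/NP   >
        [3,4] "built" : ((S\S)/NP)/S
        [4,5] "often" : S
      [5,7] NP   <
        [5,6] "idea" : NP\N
        [6,7] "plan" : NP\(NP\N)

S\S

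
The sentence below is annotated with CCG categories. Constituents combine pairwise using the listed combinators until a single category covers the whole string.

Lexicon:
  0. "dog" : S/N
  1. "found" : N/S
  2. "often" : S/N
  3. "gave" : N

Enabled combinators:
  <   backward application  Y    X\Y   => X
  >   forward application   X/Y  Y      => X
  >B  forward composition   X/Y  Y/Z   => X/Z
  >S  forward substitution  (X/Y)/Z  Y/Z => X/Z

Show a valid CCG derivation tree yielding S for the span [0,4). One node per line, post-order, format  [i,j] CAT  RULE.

[0,1] S/N  lex  "dog"
[1,2] N/S  lex  "found"
[2,3] S/N  lex  "often"
[3,4] N  lex  "gave"
[2,4] S  >  k=3
[1,4] N  >  k=2
[0,4] S  >  k=1

[0,4] S   >
  [0,1] "dog" : S/N
  [1,4] N   >
    [1,2] "found" : N/S
    [2,4] S   >
      [2,3] "often" : S/N
      [3,4] "gave" : N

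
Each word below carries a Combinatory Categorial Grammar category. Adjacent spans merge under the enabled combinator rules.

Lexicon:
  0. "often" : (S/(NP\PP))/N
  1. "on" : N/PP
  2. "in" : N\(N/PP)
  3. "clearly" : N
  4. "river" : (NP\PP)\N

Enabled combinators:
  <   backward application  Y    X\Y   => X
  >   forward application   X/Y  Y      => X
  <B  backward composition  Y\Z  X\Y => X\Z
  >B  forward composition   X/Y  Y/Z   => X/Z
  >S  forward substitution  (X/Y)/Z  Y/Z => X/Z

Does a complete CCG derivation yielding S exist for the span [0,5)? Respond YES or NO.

YES

[0,5] S   >
  [0,3] S/(NP\PP)   >
    [0,1] "often" : (S/(NP\PP))/N
    [1,3] N   <
      [1,2] "on" : N/PP
      [2,3] "in" : N\(N/PP)
  [3,5] NP\PP   <
    [3,4] "clearly" : N
    [4,5] "river" : (NP\PP)\N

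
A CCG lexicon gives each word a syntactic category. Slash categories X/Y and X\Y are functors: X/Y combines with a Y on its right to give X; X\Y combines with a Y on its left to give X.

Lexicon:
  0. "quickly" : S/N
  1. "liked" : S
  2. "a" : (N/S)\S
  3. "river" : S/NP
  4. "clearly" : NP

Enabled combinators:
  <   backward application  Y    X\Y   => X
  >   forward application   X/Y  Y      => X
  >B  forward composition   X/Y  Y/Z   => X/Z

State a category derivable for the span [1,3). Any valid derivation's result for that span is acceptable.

N/S

[0,5] S   >
  [0,1] "quickly" : S/N
  [1,5] N   >
    [1,3] N/S   <
      [1,2] "liked" : S
      [2,3] "a" : (N/S)\S
    [3,5] S   >
      [3,4] "river" : S/NP
      [4,5] "clearly" : NP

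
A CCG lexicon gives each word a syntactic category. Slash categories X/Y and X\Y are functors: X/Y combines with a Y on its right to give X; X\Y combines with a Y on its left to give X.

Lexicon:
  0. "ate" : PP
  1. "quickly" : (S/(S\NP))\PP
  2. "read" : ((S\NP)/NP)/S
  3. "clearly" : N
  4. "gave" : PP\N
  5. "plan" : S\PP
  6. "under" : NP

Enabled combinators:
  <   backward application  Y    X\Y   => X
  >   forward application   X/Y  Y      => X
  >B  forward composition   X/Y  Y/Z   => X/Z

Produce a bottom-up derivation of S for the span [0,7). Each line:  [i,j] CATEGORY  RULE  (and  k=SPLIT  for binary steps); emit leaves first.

[0,7] S   >
  [0,2] S/(S\NP)   <
    [0,1] "ate" : PP
    [1,2] "quickly" : (S/(S\NP))\PP
  [2,7] S\NP   >
    [2,6] (S\NP)/NP   >
      [2,3] "read" : ((S\NP)/NP)/S
      [3,6] S   <
        [3,5] PP   <
          [3,4] "clearly" : N
          [4,5] "gave" : PP\N
        [5,6] "plan" : S\PP
    [6,7] "under" : NP

[0,1] PP  lex  "ate"
[1,2] (S/(S\NP))\PP  lex  "quickly"
[0,2] S/(S\NP)  <  k=1
[2,3] ((S\NP)/NP)/S  lex  "read"
[3,4] N  lex  "clearly"
[4,5] PP\N  lex  "gave"
[3,5] PP  <  k=4
[5,6] S\PP  lex  "plan"
[3,6] S  <  k=5
[2,6] (S\NP)/NP  >  k=3
[6,7] NP  lex  "under"
[2,7] S\NP  >  k=6
[0,7] S  >  k=2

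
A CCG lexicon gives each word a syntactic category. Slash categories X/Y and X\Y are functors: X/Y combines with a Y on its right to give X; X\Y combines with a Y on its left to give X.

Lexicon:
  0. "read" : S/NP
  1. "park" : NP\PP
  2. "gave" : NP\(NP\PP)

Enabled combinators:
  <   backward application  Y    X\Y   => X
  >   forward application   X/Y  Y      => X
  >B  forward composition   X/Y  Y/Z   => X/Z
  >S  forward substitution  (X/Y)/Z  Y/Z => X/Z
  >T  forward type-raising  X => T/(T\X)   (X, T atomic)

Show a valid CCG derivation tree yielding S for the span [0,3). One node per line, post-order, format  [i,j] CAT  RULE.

[0,1] S/NP  lex  "read"
[1,2] NP\PP  lex  "park"
[2,3] NP\(NP\PP)  lex  "gave"
[1,3] NP  <  k=2
[0,3] S  >  k=1

[0,3] S   >
  [0,1] "read" : S/NP
  [1,3] NP   <
    [1,2] "park" : NP\PP
    [2,3] "gave" : NP\(NP\PP)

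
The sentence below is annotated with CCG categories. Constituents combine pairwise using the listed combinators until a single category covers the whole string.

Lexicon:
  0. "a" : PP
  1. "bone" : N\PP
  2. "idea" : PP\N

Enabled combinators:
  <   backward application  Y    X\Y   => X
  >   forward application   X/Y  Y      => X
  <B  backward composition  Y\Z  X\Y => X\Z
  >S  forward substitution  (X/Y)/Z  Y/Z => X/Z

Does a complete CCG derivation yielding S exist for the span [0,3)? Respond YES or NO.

PP N\PP PP\N
CKY chart[0,3] = {PP}; S ∉ chart

NO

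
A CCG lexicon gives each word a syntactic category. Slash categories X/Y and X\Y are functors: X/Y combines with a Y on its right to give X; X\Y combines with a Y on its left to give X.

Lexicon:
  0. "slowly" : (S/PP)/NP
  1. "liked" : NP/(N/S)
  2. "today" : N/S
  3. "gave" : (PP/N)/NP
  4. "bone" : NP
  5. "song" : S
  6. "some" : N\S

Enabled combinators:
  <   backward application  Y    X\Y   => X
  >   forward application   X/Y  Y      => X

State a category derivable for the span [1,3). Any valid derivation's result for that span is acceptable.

NP

[0,7] S   >
  [0,3] S/PP   >
    [0,1] "slowly" : (S/PP)/NP
    [1,3] NP   >
      [1,2] "liked" : NP/(N/S)
      [2,3] "today" : N/S
  [3,7] PP   >
    [3,5] PP/N   >
      [3,4] "gave" : (PP/N)/NP
      [4,5] "bone" : NP
    [5,7] N   <
      [5,6] "song" : S
      [6,7] "some" : N\S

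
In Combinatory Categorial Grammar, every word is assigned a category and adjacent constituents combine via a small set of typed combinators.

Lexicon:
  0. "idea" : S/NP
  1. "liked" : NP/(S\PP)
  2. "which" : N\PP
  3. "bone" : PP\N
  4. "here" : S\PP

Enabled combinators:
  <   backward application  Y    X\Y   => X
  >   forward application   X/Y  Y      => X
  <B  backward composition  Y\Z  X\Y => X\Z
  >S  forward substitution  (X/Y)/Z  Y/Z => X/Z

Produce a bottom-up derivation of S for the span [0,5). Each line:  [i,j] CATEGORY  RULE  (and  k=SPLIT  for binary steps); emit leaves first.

[0,5] S   >
  [0,1] "idea" : S/NP
  [1,5] NP   >
    [1,2] "liked" : NP/(S\PP)
    [2,5] S\PP   <B
      [2,4] PP\PP   <B
        [2,3] "which" : N\PP
        [3,4] "bone" : PP\N
      [4,5] "here" : S\PP

[0,1] S/NP  lex  "idea"
[1,2] NP/(S\PP)  lex  "liked"
[2,3] N\PP  lex  "which"
[3,4] PP\N  lex  "bone"
[2,4] PP\PP  <B  k=3
[4,5] S\PP  lex  "here"
[2,5] S\PP  <B  k=4
[1,5] NP  >  k=2
[0,5] S  >  k=1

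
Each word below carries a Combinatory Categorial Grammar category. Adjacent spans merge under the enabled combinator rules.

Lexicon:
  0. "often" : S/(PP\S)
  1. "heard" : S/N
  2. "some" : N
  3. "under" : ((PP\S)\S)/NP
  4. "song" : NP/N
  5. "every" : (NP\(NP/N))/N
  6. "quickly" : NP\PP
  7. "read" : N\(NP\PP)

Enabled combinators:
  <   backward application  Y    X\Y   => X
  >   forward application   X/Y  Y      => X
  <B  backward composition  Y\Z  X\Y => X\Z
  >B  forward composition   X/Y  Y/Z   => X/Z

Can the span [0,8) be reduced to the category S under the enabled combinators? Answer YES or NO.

[0,8] S   >
  [0,1] "often" : S/(PP\S)
  [1,8] PP\S   <
    [1,3] S   >
      [1,2] "heard" : S/N
      [2,3] "some" : N
    [3,8] (PP\S)\S   >
      [3,4] "under" : ((PP\S)\S)/NP
      [4,8] NP   <
        [4,5] "song" : NP/N
        [5,8] NP\(NP/N)   >
          [5,6] "every" : (NP\(NP/N))/N
          [6,8] N   <
            [6,7] "quickly" : NP\PP
            [7,8] "read" : N\(NP\PP)

YES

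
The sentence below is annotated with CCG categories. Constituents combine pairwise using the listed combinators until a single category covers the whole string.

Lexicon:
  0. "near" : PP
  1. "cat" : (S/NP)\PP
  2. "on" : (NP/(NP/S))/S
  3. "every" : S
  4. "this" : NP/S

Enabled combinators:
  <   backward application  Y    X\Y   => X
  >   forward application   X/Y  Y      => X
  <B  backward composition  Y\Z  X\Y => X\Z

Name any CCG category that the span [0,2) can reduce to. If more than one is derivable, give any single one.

[0,5] S   >
  [0,2] S/NP   <
    [0,1] "near" : PP
    [1,2] "cat" : (S/NP)\PP
  [2,5] NP   >
    [2,4] NP/(NP/S)   >
      [2,3] "on" : (NP/(NP/S))/S
      [3,4] "every" : S
    [4,5] "this" : NP/S

S/NP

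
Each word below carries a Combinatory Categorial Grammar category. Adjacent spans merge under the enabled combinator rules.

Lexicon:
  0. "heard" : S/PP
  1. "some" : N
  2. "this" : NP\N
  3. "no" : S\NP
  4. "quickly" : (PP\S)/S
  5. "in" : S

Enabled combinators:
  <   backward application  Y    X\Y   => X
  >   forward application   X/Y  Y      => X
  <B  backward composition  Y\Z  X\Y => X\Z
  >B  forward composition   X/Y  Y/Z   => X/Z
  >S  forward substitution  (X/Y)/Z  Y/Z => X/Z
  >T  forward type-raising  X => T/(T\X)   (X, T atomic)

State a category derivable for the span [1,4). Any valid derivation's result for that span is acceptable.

[0,6] S   >
  [0,1] "heard" : S/PP
  [1,6] PP   <
    [1,4] S   >
      [1,2] S/(S\N)   >T
        [1,2] "some" : N
      [2,4] S\N   <B
        [2,3] "this" : NP\N
        [3,4] "no" : S\NP
    [4,6] PP\S   >
      [4,5] "quickly" : (PP\S)/S
      [5,6] "in" : S

S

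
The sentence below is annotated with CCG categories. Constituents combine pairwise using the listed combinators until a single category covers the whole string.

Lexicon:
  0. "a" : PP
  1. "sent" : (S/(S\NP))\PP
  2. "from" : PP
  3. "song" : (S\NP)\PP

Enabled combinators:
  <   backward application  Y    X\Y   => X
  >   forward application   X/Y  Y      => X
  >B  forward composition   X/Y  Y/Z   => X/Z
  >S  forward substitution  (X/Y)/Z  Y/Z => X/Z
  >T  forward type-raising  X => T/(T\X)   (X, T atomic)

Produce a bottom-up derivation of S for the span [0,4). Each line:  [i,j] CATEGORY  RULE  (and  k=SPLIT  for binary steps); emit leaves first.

[0,1] PP  lex  "a"
[1,2] (S/(S\NP))\PP  lex  "sent"
[0,2] S/(S\NP)  <  k=1
[2,3] PP  lex  "from"
[3,4] (S\NP)\PP  lex  "song"
[2,4] S\NP  <  k=3
[0,4] S  >  k=2

[0,4] S   >
  [0,2] S/(S\NP)   <
    [0,1] "a" : PP
    [1,2] "sent" : (S/(S\NP))\PP
  [2,4] S\NP   <
    [2,3] "from" : PP
    [3,4] "song" : (S\NP)\PP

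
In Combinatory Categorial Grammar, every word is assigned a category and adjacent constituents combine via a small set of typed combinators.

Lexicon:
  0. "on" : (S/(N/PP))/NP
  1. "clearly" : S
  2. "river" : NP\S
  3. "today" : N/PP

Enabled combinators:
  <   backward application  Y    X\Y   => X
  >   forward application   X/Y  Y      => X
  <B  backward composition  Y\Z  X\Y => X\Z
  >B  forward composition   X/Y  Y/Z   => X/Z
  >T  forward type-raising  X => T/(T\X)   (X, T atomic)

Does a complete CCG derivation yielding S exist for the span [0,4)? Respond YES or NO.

[0,4] S   >
  [0,3] S/(N/PP)   >
    [0,1] "on" : (S/(N/PP))/NP
    [1,3] NP   <
      [1,2] "clearly" : S
      [2,3] "river" : NP\S
  [3,4] "today" : N/PP

YES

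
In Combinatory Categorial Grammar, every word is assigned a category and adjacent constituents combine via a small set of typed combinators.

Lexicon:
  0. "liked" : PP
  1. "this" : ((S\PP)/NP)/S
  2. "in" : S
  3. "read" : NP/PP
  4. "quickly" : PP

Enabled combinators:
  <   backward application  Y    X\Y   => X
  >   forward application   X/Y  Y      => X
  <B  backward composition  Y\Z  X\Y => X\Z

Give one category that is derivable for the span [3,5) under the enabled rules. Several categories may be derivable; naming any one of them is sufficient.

[0,5] S   <
  [0,1] "liked" : PP
  [1,5] S\PP   >
    [1,3] (S\PP)/NP   >
      [1,2] "this" : ((S\PP)/NP)/S
      [2,3] "in" : S
    [3,5] NP   >
      [3,4] "read" : NP/PP
      [4,5] "quickly" : PP

NP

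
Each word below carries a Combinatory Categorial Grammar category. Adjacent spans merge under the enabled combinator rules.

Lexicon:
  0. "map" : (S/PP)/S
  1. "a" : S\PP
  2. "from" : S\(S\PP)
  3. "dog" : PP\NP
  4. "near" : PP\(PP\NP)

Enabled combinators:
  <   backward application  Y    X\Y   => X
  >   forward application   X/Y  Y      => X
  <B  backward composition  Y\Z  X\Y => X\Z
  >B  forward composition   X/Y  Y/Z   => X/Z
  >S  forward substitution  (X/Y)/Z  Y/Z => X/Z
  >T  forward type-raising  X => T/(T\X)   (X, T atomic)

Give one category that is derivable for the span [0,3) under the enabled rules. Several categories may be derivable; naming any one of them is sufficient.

[0,5] S   >
  [0,3] S/PP   >
    [0,1] "map" : (S/PP)/S
    [1,3] S   <
      [1,2] "a" : S\PP
      [2,3] "from" : S\(S\PP)
  [3,5] PP   <
    [3,4] "dog" : PP\NP
    [4,5] "near" : PP\(PP\NP)

S/PP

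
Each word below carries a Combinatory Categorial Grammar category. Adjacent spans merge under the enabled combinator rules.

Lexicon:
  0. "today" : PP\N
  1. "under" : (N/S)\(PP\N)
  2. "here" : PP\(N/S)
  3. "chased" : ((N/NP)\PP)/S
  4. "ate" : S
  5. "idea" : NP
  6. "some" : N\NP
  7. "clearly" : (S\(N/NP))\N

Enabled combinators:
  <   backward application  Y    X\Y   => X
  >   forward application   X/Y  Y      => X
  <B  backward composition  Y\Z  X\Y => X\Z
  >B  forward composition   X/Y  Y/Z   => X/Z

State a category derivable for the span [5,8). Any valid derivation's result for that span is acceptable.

[0,8] S   <
  [0,3] PP   <
    [0,2] N/S   <
      [0,1] "today" : PP\N
      [1,2] "under" : (N/S)\(PP\N)
    [2,3] "here" : PP\(N/S)
  [3,8] S\PP   <B
    [3,5] (N/NP)\PP   >
      [3,4] "chased" : ((N/NP)\PP)/S
      [4,5] "ate" : S
    [5,8] S\(N/NP)   <
      [5,7] N   <
        [5,6] "idea" : NP
        [6,7] "some" : N\NP
      [7,8] "clearly" : (S\(N/NP))\N

S\(N/NP)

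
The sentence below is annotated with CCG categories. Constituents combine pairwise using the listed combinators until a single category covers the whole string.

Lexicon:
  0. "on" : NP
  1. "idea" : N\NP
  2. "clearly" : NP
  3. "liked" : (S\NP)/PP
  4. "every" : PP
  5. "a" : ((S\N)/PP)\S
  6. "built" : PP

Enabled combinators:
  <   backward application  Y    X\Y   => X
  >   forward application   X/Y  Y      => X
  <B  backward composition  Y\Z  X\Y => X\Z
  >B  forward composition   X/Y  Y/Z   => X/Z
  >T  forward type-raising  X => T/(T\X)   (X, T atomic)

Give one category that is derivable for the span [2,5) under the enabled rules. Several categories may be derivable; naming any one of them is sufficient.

[0,7] S   >
  [0,1] S/(S\NP)   >T
    [0,1] "on" : NP
  [1,7] S\NP   <B
    [1,2] "idea" : N\NP
    [2,7] S\N   >
      [2,6] (S\N)/PP   <
        [2,5] S   <
          [2,3] "clearly" : NP
          [3,5] S\NP   >
            [3,4] "liked" : (S\NP)/PP
            [4,5] "every" : PP
        [5,6] "a" : ((S\N)/PP)\S
      [6,7] "built" : PP

S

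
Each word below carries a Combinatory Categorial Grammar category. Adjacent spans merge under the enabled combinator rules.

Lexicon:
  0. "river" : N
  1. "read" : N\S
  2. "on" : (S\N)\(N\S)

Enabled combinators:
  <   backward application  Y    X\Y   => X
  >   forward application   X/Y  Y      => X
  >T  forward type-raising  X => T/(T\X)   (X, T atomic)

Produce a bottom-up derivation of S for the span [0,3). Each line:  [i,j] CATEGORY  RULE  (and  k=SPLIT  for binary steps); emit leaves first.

[0,1] N  lex  "river"
[1,2] N\S  lex  "read"
[2,3] (S\N)\(N\S)  lex  "on"
[1,3] S\N  <  k=2
[0,3] S  <  k=1

[0,3] S   <
  [0,1] "river" : N
  [1,3] S\N   <
    [1,2] "read" : N\S
    [2,3] "on" : (S\N)\(N\S)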